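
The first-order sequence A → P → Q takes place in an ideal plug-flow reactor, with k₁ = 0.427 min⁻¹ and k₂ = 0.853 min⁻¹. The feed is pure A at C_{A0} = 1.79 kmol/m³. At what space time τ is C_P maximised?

1.62 min

Setting dC_P/dτ = 0 gives τ_opt = ln(k₂/k₁)/(k₂−k₁).
= ln(0.853/0.427)/(0.853−0.427) = ln(1.998)/0.4260 = 0.6920/0.4260 = 1.62 min.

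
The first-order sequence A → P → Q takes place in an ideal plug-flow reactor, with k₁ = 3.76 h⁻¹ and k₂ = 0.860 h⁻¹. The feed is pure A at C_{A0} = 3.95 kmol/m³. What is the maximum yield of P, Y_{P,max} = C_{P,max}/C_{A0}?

For a first-order series the maximum intermediate yield is C_{P,max}/C_{A0} = (k₁/k₂)^[k₂/(k₂−k₁)].
= (3.76/0.860)^(0.860/(0.860−3.76)) = (4.372)^(-0.2966) = 0.6457.

0.646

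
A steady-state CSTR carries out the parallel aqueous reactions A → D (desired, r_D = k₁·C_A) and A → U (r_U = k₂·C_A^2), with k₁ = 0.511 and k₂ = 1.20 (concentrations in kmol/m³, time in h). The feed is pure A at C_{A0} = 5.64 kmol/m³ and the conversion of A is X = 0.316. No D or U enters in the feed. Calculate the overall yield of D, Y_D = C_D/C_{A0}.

0.0314

Exit C_A = C_{A0}(1−X) = 5.64×0.684 = 3.858 kmol/m³.
Rates in a CSTR are evaluated at the outlet concentration: r_D = 0.511×3.858 = 1.971, r_U = 1.20×3.858^2 = 17.86.
Fraction of consumed A going to D: r_D/(r_D+r_U) = 0.09941.
C_D = 0.09941·C_{A0}·X = 0.09941×5.64×0.316 = 0.177 kmol/m³; Y_D = C_D/C_{A0} = 0.0314.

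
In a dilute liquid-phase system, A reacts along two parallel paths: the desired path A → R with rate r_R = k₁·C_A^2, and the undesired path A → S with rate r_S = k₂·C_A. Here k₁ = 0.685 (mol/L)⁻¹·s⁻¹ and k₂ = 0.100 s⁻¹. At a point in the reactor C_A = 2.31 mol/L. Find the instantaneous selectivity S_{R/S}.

15.8

S_{R/S} = r_R/r_S = (k₁·C_A^2)/(k₂·C_A) = (k₁/k₂)·C_A.
= (0.685×2.310^2) / (0.100×2.310) = 3.655/0.2310 = 15.8.
Since the desired path is higher order in A, keeping C_A high (PFR or concentrated feed) favours R.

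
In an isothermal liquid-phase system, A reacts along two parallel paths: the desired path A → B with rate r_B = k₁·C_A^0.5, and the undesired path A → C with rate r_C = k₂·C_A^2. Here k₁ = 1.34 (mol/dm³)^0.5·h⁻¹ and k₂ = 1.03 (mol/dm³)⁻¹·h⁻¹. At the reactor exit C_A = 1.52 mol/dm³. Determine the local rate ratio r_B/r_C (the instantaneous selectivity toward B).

0.694

S_{B/C} = r_B/r_C = (k₁·C_A^0.5)/(k₂·C_A^2) = (k₁/k₂)·C_A^-1.5.
= (1.34×1.520^0.5) / (1.03×1.520^2) = 1.652/2.380 = 0.694.
The undesired path is higher order in A, so low C_A (CSTR or dilute feed) favours B.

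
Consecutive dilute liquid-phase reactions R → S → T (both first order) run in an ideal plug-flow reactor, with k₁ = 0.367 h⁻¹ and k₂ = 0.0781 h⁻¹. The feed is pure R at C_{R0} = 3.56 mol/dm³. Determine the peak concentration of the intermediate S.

2.34 mol/dm³

Evaluating C_S at τ_opt = ln(k₂/k₁)/(k₂−k₁) gives C_{S,max}/C_{R0} = (k₁/k₂)^[k₂/(k₂−k₁)].
= (0.367/0.0781)^(0.0781/(0.0781−0.367)) = (4.699)^(-0.2703) = 0.6582.
C_{S,max} = 0.6582×3.56 = 2.34 mol/dm³.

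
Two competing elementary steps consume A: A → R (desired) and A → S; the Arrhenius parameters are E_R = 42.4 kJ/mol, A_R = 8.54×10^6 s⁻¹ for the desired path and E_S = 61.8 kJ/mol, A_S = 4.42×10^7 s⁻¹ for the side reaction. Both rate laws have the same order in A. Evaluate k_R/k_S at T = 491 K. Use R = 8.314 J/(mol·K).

With equal orders, S_{R/S} = k_R/k_S = (A_R/A_S)·exp[(E_S−E_R)/(RT)].
(E_S−E_R)/(RT) = (61.8−42.4)×10³/(8.314×491) = 19400/4082 = 4.752.
k_R/k_S = (8.54×10^6/4.42×10^7)·exp(4.752) = 0.1932 × 115.9 = 22.4.
Since E_R < E_S, lowering the temperature improves selectivity toward R.

22.4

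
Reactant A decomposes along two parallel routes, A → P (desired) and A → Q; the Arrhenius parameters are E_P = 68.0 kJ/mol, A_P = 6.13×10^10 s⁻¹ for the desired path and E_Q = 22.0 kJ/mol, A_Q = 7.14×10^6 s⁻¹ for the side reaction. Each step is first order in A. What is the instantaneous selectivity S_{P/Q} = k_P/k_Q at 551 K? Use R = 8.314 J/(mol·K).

With equal orders, S_{P/Q} = k_P/k_Q = (A_P/A_Q)·exp[(E_Q−E_P)/(RT)].
(E_Q−E_P)/(RT) = (22.0−68.0)×10³/(8.314×551) = -46000/4581 = -10.04.
k_P/k_Q = (6.13×10^10/7.14×10^6)·exp(-10.04) = 8585 × 4.356×10^-5 = 0.374.
Since E_P > E_Q, raising the temperature improves selectivity toward P.

0.374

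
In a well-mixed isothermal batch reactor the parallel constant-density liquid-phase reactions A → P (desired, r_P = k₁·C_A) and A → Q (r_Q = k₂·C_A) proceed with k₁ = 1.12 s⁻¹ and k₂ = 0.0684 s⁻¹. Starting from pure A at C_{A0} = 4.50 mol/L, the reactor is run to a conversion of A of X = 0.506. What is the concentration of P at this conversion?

C_A = C_{A0}(1−X) = 2.223 mol/L.
Both paths are first order in A, so the instantaneous fraction to P is constant: dC_P/d(−C_A) = k₁/(k₁+k₂) = 0.9424.
C_P = 0.9424·(C_{A0}−C_A) = 0.9424×2.277 = 2.15 mol/L.

2.15 mol/L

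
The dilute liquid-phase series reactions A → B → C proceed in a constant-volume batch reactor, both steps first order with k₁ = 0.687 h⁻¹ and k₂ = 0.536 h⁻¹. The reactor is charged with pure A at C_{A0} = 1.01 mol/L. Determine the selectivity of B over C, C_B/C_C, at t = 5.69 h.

0.145

The intermediate concentration in a first-order A→B→C sequence is C_B = k₁C_{A0}(e^(−k₁t) − e^(−k₂t))/(k₂−k₁).
e^(−k₁t) = e^(−0.687×5.69) = e^(−3.909) = 0.02006; e^(−k₂t) = e^(−3.050) = 0.04737.
C_B = 0.687×1.01/(0.536−0.687) × (0.02006−0.04737) = (-4.595)×(-0.02731) = 0.1255 mol/L.
C_A = C_{A0}e^(−k₁t) = 0.02026 mol/L, so C_C = C_{A0}−C_A−C_B = 0.8643 mol/L; C_B/C_C = 0.145.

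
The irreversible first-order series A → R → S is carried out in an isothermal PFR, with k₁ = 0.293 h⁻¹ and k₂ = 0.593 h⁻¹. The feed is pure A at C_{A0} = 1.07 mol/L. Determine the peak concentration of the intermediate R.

Evaluating C_R at τ_opt = ln(k₂/k₁)/(k₂−k₁) gives C_{R,max}/C_{A0} = (k₁/k₂)^[k₂/(k₂−k₁)].
= (0.293/0.593)^(0.593/(0.593−0.293)) = (0.4941)^(1.977) = 0.2482.
C_{R,max} = 0.2482×1.07 = 0.266 mol/L.

0.266 mol/L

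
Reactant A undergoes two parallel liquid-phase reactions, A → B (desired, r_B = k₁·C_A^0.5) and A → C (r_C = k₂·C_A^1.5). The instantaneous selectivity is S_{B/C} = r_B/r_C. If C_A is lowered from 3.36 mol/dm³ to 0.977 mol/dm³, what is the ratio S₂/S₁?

3.44

S_{B/C} = (k₁/k₂)·C_A⁻¹, so S₂/S₁ = (C_{A,2}/C_{A,1})⁻¹.
= 3.36/0.977 = 3.44.
Selectivity toward B rises as C_A falls — low-concentration operation is favoured.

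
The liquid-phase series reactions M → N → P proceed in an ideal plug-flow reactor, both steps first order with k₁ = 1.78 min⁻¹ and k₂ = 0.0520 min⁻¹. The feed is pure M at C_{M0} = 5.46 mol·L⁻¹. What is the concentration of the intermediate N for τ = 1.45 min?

4.79 mol·L⁻¹

For first-order series with pure M initially, C_N(τ) = k₁C_{M0}/(k₂−k₁)·(e^(−k₁τ) − e^(−k₂τ)).
e^(−k₁τ) = e^(−1.78×1.45) = e^(−2.581) = 0.07570; e^(−k₂τ) = e^(−0.07540) = 0.9274.
C_N = 1.78×5.46/(0.0520−1.78) × (0.07570−0.9274) = (-5.624)×(-0.8517) = 4.790 mol·L⁻¹.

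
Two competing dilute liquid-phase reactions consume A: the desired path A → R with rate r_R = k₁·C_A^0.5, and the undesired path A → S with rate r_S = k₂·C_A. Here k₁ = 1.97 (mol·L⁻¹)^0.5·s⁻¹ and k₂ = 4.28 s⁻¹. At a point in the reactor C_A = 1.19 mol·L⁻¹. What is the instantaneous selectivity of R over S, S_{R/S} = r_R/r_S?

0.422

S_{R/S} = r_R/r_S = (k₁·C_A^0.5)/(k₂·C_A) = (k₁/k₂)·C_A^-0.5.
= (1.97×1.190^0.5) / (4.28×1.190) = 2.149/5.093 = 0.422.
The undesired path is higher order in A, so low C_A (CSTR or dilute feed) favours R.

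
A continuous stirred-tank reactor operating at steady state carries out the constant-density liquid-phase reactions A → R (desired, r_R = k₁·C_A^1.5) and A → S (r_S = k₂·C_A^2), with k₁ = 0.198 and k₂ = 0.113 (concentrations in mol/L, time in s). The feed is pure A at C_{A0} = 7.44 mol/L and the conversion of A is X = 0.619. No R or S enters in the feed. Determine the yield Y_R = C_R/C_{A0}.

0.316

Exit C_A = C_{A0}(1−X) = 7.44×0.381 = 2.835 mol/L.
In a CSTR the entire volume is at exit conditions, so r_R = 0.198×2.835^1.5 = 0.9450 and r_S = 0.113×2.835^2 = 0.9080.
Fraction of consumed A going to R: r_R/(r_R+r_S) = 0.5100.
C_R = 0.5100·C_{A0}·X = 0.5100×7.44×0.619 = 2.35 mol/L; Y_R = C_R/C_{A0} = 0.316.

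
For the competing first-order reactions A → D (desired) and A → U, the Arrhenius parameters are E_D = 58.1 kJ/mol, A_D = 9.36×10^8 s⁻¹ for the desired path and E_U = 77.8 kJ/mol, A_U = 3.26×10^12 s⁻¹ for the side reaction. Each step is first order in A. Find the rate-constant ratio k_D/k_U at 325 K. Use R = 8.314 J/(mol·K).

0.421

With equal orders, S_{D/U} = k_D/k_U = (A_D/A_U)·exp[(E_U−E_D)/(RT)].
(E_U−E_D)/(RT) = (77.8−58.1)×10³/(8.314×325) = 19700/2702 = 7.291.
k_D/k_U = (9.36×10^8/3.26×10^12)·exp(7.291) = 2.871×10^-4 × 1467 = 0.421.
Since E_D < E_U, lowering the temperature improves selectivity toward D.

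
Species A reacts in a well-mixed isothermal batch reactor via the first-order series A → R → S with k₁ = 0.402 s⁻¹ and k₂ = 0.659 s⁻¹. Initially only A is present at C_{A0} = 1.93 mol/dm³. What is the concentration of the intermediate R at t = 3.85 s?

Solving the coupled first-order balances gives C_R(t) = [k₁/(k₂−k₁)]·C_{A0}·(e^(−k₁t) − e^(−k₂t)).
e^(−k₁t) = e^(−0.402×3.85) = e^(−1.548) = 0.2127; e^(−k₂t) = e^(−2.537) = 0.07909.
C_R = 0.402×1.93/(0.659−0.402) × (0.2127−0.07909) = 3.019×0.1336 = 0.4035 mol/dm³.

0.403 mol/dm³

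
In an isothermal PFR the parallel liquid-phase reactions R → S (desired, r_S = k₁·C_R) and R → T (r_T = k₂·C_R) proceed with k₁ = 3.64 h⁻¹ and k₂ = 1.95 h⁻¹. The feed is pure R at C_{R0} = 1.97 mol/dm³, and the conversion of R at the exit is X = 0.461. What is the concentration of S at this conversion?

0.591 mol/dm³

C_R = C_{R0}(1−X) = 1.062 mol/dm³.
Both paths are first order in R, so the instantaneous fraction to S is constant: dC_S/d(−C_R) = k₁/(k₁+k₂) = 0.6512.
C_S = 0.6512·(C_{R0}−C_R) = 0.6512×0.9082 = 0.591 mol/dm³.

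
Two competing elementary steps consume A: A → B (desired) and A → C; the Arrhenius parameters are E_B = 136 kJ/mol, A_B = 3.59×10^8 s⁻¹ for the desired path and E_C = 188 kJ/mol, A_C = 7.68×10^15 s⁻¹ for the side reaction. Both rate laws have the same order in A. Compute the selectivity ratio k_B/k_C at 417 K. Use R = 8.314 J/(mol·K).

0.153

k_B/k_C = (A_B/A_C)·exp[−(E_B−E_C)/(RT)] = (A_B/A_C)·exp[(E_C−E_B)/(RT)].
(E_C−E_B)/(RT) = (188−136)×10³/(8.314×417) = 52000/3467 = 15.00.
k_B/k_C = (3.59×10^8/7.68×10^15)·exp(15.00) = 4.674×10^-8 × 3.265×10^6 = 0.153.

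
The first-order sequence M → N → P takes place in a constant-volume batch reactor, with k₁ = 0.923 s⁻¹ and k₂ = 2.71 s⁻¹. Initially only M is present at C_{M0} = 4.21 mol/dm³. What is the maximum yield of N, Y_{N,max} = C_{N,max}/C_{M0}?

Evaluating C_N at t_opt = ln(k₂/k₁)/(k₂−k₁) gives C_{N,max}/C_{M0} = (k₁/k₂)^[k₂/(k₂−k₁)].
= (0.923/2.71)^(2.71/(2.71−0.923)) = (0.3406)^(1.517) = 0.1953.

0.195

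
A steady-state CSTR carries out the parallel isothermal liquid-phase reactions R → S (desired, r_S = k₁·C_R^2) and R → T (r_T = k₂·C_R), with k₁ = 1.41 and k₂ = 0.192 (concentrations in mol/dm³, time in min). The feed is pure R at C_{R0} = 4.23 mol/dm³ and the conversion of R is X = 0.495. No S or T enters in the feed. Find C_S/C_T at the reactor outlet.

Exit C_R = C_{R0}(1−X) = 4.23×0.505 = 2.136 mol/dm³.
A CSTR operates uniformly at the exit composition, giving r_S = 6.434 and r_T = 0.4101 (each k·C_R^n at C_R = 2.136).
Overall selectivity = C_S/C_T = r_Sτ/(r_Tτ) = r_S/r_T = 15.7.

15.7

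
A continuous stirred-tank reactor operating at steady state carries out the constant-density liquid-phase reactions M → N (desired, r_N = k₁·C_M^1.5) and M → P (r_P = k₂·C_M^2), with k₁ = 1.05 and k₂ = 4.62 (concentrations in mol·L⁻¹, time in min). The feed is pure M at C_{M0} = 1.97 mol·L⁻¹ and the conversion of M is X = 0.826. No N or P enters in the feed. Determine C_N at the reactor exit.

Exit C_M = C_{M0}(1−X) = 1.97×0.174 = 0.3428 mol·L⁻¹.
In a CSTR the entire volume is at exit conditions, so r_N = 1.05×0.3428^1.5 = 0.2107 and r_P = 4.62×0.3428^2 = 0.5428.
Fraction of consumed M going to N: r_N/(r_N+r_P) = 0.2796.
C_N = 0.2796·C_{M0}·X = 0.2796×1.97×0.826 = 0.455 mol·L⁻¹.

0.455 mol·L⁻¹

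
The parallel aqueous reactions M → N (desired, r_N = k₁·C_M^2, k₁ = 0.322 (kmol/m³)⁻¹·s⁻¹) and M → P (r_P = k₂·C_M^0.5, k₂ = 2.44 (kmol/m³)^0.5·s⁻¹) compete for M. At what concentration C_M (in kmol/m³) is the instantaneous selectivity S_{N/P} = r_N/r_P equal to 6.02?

12.8 kmol/m³

S_{N/P} = (k₁/k₂)·C_M^1.5 ⇒ C_M = (S·k₂/k₁)^(1/1.5).
= (6.02×2.44/0.322)^(0.6667) = (45.62)^(0.6667) = 12.8 kmol/m³.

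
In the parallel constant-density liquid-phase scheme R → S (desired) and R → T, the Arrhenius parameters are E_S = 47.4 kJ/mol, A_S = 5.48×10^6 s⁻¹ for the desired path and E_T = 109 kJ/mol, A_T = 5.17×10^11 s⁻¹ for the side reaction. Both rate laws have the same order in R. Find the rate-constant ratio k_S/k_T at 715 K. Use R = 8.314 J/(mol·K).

0.335

Since both paths have the same order in R, the concentration cancels and S_{S/T} = k_S/k_T = (A_S/A_T)·exp[(E_T−E_S)/(RT)].
(E_T−E_S)/(RT) = (109−47.4)×10³/(8.314×715) = 61600/5945 = 10.36.
k_S/k_T = (5.48×10^6/5.17×10^11)·exp(10.36) = 1.060×10^-5 × 31650 = 0.335.
Since E_S < E_T, lowering the temperature improves selectivity toward S.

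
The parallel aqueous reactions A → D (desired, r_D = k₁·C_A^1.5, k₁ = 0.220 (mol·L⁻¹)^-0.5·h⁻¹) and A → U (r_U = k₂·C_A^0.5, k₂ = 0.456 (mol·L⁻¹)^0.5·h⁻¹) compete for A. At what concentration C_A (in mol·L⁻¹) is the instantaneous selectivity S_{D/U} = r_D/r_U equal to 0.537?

1.11 mol·L⁻¹

S_{D/U} = (k₁/k₂)·C_A ⇒ C_A = S·k₂/k₁.
= 0.537×0.456/0.220 = 1.11 mol·L⁻¹.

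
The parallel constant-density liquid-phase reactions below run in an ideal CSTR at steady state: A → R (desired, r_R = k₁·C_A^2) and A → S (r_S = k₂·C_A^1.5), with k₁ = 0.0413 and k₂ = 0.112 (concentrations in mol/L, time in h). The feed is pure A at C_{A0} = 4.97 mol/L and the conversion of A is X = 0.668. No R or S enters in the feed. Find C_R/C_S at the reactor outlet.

0.474

Exit C_A = C_{A0}(1−X) = 4.97×0.332 = 1.650 mol/L.
In a CSTR the entire volume is at exit conditions, so r_R = 0.0413×1.650^2 = 0.1124 and r_S = 0.112×1.650^1.5 = 0.2374.
Overall selectivity = C_R/C_S = r_Rτ/(r_Sτ) = r_R/r_S = 0.474.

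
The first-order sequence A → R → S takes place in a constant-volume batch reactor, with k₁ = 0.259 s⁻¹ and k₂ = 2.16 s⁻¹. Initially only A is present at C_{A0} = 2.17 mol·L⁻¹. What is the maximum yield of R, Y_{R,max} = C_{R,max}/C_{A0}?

For a first-order series the maximum intermediate yield is C_{R,max}/C_{A0} = (k₁/k₂)^[k₂/(k₂−k₁)].
= (0.259/2.16)^(2.16/(2.16−0.259)) = (0.1199)^(1.136) = 0.08981.

0.0898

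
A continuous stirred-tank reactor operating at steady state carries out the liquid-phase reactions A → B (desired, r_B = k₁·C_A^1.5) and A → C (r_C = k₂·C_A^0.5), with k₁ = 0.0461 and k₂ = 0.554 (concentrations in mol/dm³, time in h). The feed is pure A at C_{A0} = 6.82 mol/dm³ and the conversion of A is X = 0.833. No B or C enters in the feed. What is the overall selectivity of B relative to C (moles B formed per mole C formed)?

0.0948

Exit C_A = C_{A0}(1−X) = 6.82×0.167 = 1.139 mol/dm³.
A CSTR operates uniformly at the exit composition, giving r_B = 0.05603 and r_C = 0.5912 (each k·C_A^n at C_A = 1.139).
Overall selectivity = C_B/C_C = r_Bτ/(r_Cτ) = r_B/r_C = 0.0948.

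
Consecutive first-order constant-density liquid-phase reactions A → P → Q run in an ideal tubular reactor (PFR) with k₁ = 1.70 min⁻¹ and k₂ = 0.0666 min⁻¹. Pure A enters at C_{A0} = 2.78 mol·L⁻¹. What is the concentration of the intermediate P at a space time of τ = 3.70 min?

2.26 mol·L⁻¹

The intermediate concentration in a first-order A→B→C sequence is C_P = k₁C_{A0}(e^(−k₁τ) − e^(−k₂τ))/(k₂−k₁).
e^(−k₁τ) = e^(−1.70×3.70) = e^(−6.290) = 0.001855; e^(−k₂τ) = e^(−0.2464) = 0.7816.
C_P = 1.70×2.78/(0.0666−1.70) × (0.001855−0.7816) = (-2.893)×(-0.7797) = 2.256 mol·L⁻¹.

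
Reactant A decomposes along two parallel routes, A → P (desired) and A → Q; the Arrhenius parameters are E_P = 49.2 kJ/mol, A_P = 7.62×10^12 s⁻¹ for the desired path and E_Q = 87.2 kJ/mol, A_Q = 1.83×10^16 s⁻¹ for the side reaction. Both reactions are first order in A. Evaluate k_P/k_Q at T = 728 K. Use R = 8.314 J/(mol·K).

0.222

Since both paths have the same order in A, the concentration cancels and S_{P/Q} = k_P/k_Q = (A_P/A_Q)·exp[(E_Q−E_P)/(RT)].
(E_Q−E_P)/(RT) = (87.2−49.2)×10³/(8.314×728) = 38000/6053 = 6.278.
k_P/k_Q = (7.62×10^12/1.83×10^16)·exp(6.278) = 4.164×10^-4 × 532.9 = 0.222.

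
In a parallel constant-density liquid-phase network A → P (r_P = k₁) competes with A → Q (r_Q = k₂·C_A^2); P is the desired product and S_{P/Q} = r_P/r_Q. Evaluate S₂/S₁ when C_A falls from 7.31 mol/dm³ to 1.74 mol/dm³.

17.6

S_{P/Q} = (k₁/k₂)·C_A^-2, so S₂/S₁ = (C_{A,2}/C_{A,1})^-2.
= (1.74/7.31)^(-2) = (0.2380)^(-2) = 17.6.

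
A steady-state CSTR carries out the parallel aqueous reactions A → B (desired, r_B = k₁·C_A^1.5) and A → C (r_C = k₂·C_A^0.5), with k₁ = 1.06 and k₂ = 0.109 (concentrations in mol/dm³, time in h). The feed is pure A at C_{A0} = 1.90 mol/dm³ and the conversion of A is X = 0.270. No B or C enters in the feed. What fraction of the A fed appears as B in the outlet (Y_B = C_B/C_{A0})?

0.251

Exit C_A = C_{A0}(1−X) = 1.90×0.730 = 1.387 mol/dm³.
In a CSTR the entire volume is at exit conditions, so r_B = 1.06×1.387^1.5 = 1.731 and r_C = 0.109×1.387^0.5 = 0.1284.
Fraction of consumed A going to B: r_B/(r_B+r_C) = 0.9310.
C_B = 0.9310·C_{A0}·X = 0.9310×1.90×0.270 = 0.478 mol/dm³; Y_B = C_B/C_{A0} = 0.251.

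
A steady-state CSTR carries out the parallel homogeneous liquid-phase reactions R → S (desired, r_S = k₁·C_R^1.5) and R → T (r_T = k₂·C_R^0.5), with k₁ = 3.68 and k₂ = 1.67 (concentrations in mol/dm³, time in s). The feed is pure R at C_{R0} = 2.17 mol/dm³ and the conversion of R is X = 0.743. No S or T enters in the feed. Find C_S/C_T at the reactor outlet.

Exit C_R = C_{R0}(1−X) = 2.17×0.257 = 0.5577 mol/dm³.
In a CSTR the entire volume is at exit conditions, so r_S = 3.68×0.5577^1.5 = 1.533 and r_T = 1.67×0.5577^0.5 = 1.247.
Overall selectivity = C_S/C_T = r_Sτ/(r_Tτ) = r_S/r_T = 1.23.

1.23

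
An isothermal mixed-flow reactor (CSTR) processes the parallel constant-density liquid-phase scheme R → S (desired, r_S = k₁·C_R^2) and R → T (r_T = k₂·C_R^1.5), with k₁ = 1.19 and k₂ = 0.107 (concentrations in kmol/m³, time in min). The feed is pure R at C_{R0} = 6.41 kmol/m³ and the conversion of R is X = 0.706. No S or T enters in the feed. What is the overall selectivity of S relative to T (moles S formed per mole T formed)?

15.3

Exit C_R = C_{R0}(1−X) = 6.41×0.294 = 1.885 kmol/m³.
Rates in a CSTR are evaluated at the outlet concentration: r_S = 1.19×1.885^2 = 4.226, r_T = 0.107×1.885^1.5 = 0.2768.
Overall selectivity = C_S/C_T = r_Sτ/(r_Tτ) = r_S/r_T = 15.3.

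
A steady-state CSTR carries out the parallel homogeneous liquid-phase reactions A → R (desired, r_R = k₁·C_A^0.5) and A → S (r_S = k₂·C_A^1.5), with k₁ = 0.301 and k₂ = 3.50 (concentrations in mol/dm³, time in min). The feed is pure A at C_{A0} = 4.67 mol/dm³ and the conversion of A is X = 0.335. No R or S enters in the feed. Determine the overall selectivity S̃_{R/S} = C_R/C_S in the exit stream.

0.0277

Exit C_A = C_{A0}(1−X) = 4.67×0.665 = 3.106 mol/dm³.
In a CSTR the entire volume is at exit conditions, so r_R = 0.301×3.106^0.5 = 0.5304 and r_S = 3.50×3.106^1.5 = 19.15.
Overall selectivity = C_R/C_S = r_Rτ/(r_Sτ) = r_R/r_S = 0.0277.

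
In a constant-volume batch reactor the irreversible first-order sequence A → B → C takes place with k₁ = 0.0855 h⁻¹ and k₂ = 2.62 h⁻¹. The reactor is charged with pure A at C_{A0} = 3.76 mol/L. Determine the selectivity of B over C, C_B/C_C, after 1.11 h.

0.467

For first-order series with pure A initially, C_B(t) = k₁C_{A0}/(k₂−k₁)·(e^(−k₁t) − e^(−k₂t)).
e^(−k₁t) = e^(−0.0855×1.11) = e^(−0.09491) = 0.9095; e^(−k₂t) = e^(−2.908) = 0.05457.
C_B = 0.0855×3.76/(2.62−0.0855) × (0.9095−0.05457) = 0.1268×0.8549 = 0.1084 mol/L.
C_A = C_{A0}e^(−k₁t) = 3.420 mol/L, so C_C = C_{A0}−C_A−C_B = 0.2320 mol/L; C_B/C_C = 0.467.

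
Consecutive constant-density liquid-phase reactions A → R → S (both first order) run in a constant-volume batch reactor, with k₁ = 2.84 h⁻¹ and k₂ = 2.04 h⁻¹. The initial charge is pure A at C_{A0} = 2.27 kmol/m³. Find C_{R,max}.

0.976 kmol/m³

For a first-order series the maximum intermediate yield is C_{R,max}/C_{A0} = (k₁/k₂)^[k₂/(k₂−k₁)].
= (2.84/2.04)^(2.04/(2.04−2.84)) = (1.392)^(-2.550) = 0.4301.
C_{R,max} = 0.4301×2.27 = 0.976 kmol/m³.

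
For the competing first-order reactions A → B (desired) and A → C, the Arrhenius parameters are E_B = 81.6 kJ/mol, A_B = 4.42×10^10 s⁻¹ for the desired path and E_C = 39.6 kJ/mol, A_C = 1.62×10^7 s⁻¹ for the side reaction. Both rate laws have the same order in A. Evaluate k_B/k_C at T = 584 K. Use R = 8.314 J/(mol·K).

Since both paths have the same order in A, the concentration cancels and S_{B/C} = k_B/k_C = (A_B/A_C)·exp[(E_C−E_B)/(RT)].
(E_C−E_B)/(RT) = (39.6−81.6)×10³/(8.314×584) = -42000/4855 = -8.650.
k_B/k_C = (4.42×10^10/1.62×10^7)·exp(-8.650) = 2728 × 1.751×10^-4 = 0.478.
Since E_B > E_C, raising the temperature improves selectivity toward B.

0.478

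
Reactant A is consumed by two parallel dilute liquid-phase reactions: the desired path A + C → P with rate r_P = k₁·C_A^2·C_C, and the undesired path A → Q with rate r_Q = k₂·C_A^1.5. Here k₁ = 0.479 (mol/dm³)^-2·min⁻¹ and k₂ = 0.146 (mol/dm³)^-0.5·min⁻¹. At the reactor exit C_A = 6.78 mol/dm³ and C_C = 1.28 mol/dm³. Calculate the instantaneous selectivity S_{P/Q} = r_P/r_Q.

10.9

S_{P/Q} = r_P/r_Q = (k₁·C_A^2·C_C)/(k₂·C_A^1.5) = (k₁/k₂)·C_A^0.5·C_C.
= (0.479×6.780^2×1.280) / (0.146×6.780^1.5) = 28.18/2.577 = 10.9.
Since the desired path is higher order in A, keeping C_A high (PFR or concentrated feed) favours P.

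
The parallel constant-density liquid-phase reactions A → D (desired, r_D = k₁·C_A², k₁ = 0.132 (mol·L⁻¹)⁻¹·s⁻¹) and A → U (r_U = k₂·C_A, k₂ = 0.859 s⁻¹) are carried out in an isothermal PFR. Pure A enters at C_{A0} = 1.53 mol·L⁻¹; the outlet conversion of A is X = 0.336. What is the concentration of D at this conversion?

C_A = C_{A0}(1−X) = 1.016 mol·L⁻¹.
Along a PFR/batch, dC_U/dC_A = −r_U/(r_D+r_U) = −k₂/(k₂+k₁·C_A).
Integrating from C_{A0} to C_A: C_U = (0.859/0.132)·ln[(0.859+0.132·1.53)/(0.859+0.132·1.02)] = 6.508·ln(1.061/0.9931) = 0.4301 mol·L⁻¹.
Then C_D = (C_{A0}−C_A) − C_U = 0.5141 − 0.4301 = 0.08395 mol·L⁻¹.

0.0840 mol·L⁻¹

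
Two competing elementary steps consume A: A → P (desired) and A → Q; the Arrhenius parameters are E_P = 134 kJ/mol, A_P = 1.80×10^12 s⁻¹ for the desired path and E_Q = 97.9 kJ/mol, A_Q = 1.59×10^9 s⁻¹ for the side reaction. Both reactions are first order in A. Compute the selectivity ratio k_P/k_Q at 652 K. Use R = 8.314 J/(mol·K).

k_P/k_Q = (A_P/A_Q)·exp[−(E_P−E_Q)/(RT)] = (A_P/A_Q)·exp[(E_Q−E_P)/(RT)].
(E_Q−E_P)/(RT) = (97.9−134)×10³/(8.314×652) = -36100/5421 = -6.660.
k_P/k_Q = (1.80×10^12/1.59×10^9)·exp(-6.660) = 1132 × 0.001282 = 1.45.

1.45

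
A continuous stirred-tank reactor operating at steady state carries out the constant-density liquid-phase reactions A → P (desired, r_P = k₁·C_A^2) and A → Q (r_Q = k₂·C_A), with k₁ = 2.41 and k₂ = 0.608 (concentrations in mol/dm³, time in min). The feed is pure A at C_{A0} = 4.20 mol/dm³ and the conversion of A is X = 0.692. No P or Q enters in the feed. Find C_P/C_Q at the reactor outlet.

Exit C_A = C_{A0}(1−X) = 4.20×0.308 = 1.294 mol/dm³.
In a CSTR the entire volume is at exit conditions, so r_P = 2.41×1.294^2 = 4.033 and r_Q = 0.608×1.294 = 0.7865.
Overall selectivity = C_P/C_Q = r_Pτ/(r_Qτ) = r_P/r_Q = 5.13.

5.13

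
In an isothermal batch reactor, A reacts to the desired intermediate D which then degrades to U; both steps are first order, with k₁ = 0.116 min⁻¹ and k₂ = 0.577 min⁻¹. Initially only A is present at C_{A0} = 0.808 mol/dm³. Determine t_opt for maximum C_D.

3.48 min

The intermediate peaks when r₁ = r₂, i.e. k₁e^(−k₁t) = k₂e^(−k₂t), giving t_opt = ln(k₂/k₁)/(k₂−k₁).
= ln(0.577/0.116)/(0.577−0.116) = ln(4.974)/0.4610 = 1.604/0.4610 = 3.48 min.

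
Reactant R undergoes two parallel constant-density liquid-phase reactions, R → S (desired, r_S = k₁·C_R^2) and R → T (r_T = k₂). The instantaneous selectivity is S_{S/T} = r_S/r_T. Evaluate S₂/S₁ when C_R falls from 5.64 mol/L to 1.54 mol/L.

0.0746

S_{S/T} = (k₁/k₂)·C_R^2, so S₂/S₁ = (C_{R,2}/C_{R,1})^2.
= (1.54/5.64)^2 = (0.2730)^2 = 0.0746.
Selectivity toward S falls as C_R falls — high-concentration operation is favoured.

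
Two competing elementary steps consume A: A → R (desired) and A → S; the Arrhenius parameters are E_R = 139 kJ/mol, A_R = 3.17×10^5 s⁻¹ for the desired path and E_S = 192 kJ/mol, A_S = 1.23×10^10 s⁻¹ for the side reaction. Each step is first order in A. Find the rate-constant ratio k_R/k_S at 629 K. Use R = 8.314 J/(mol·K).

0.650

Since both paths have the same order in A, the concentration cancels and S_{R/S} = k_R/k_S = (A_R/A_S)·exp[(E_S−E_R)/(RT)].
(E_S−E_R)/(RT) = (192−139)×10³/(8.314×629) = 53000/5230 = 10.13.
k_R/k_S = (3.17×10^5/1.23×10^10)·exp(10.13) = 2.577×10^-5 × 25205 = 0.650.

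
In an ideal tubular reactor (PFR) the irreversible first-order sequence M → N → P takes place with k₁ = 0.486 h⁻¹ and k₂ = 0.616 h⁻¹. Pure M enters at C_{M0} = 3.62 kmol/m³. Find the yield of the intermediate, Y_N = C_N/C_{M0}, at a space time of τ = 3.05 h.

0.278

For first-order series with pure M initially, C_N(τ) = k₁C_{M0}/(k₂−k₁)·(e^(−k₁τ) − e^(−k₂τ)).
e^(−k₁τ) = e^(−0.486×3.05) = e^(−1.482) = 0.2271; e^(−k₂τ) = e^(−1.879) = 0.1528.
C_N = 0.486×3.62/(0.616−0.486) × (0.2271−0.1528) = 13.53×0.07434 = 1.006 kmol/m³.
Y_N = C_N/C_{M0} = 1.006/3.62 = 0.278.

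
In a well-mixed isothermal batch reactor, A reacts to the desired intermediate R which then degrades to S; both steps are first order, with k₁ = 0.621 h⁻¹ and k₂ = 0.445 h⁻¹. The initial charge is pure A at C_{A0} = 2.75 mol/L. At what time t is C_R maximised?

Setting dC_R/dt = 0 gives t_opt = ln(k₂/k₁)/(k₂−k₁).
= ln(0.445/0.621)/(0.445−0.621) = ln(0.7166)/-0.1760 = -0.3333/-0.1760 = 1.89 h.

1.89 h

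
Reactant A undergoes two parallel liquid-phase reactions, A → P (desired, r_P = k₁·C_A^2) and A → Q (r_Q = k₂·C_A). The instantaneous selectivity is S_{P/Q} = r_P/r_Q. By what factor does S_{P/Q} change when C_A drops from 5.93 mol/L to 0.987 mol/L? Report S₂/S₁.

S_{P/Q} = (k₁/k₂)·C_A, so S₂/S₁ = (C_{A,2}/C_{A,1}).
= 0.987/5.93 = 0.166.

0.166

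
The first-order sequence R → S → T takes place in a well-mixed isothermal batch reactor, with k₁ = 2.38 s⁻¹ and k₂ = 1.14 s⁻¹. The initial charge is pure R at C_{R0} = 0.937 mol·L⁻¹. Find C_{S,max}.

For a first-order series the maximum intermediate yield is C_{S,max}/C_{R0} = (k₁/k₂)^[k₂/(k₂−k₁)].
= (2.38/1.14)^(1.14/(1.14−2.38)) = (2.088)^(-0.9194) = 0.5083.
C_{S,max} = 0.5083×0.937 = 0.476 mol·L⁻¹.

0.476 mol·L⁻¹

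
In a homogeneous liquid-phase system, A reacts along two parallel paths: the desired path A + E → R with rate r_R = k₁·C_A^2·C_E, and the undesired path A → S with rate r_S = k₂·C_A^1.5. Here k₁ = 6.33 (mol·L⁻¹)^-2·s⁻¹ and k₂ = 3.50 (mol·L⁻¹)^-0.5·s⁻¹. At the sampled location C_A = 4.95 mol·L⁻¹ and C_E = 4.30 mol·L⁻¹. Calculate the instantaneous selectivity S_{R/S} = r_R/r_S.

S_{R/S} = r_R/r_S = (k₁·C_A^2·C_E)/(k₂·C_A^1.5) = (k₁/k₂)·C_A^0.5·C_E.
= (6.33×4.950^2×4.300) / (3.50×4.950^1.5) = 666.9/38.55 = 17.3.

17.3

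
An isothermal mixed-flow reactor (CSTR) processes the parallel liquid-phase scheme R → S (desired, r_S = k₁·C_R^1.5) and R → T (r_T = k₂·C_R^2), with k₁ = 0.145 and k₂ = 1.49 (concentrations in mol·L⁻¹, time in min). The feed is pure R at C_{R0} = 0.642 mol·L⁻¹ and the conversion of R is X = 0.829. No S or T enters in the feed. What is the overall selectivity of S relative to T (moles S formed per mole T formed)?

Exit C_R = C_{R0}(1−X) = 0.642×0.171 = 0.1098 mol·L⁻¹.
In a CSTR the entire volume is at exit conditions, so r_S = 0.145×0.1098^1.5 = 0.005274 and r_T = 1.49×0.1098^2 = 0.01796.
Overall selectivity = C_S/C_T = r_Sτ/(r_Tτ) = r_S/r_T = 0.294.

0.294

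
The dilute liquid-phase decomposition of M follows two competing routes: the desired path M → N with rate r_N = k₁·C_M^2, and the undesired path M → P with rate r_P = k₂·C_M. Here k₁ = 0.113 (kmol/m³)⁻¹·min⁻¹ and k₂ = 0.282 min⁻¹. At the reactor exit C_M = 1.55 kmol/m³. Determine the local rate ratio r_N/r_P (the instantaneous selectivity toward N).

0.621

S_{N/P} = r_N/r_P = (k₁·C_M^2)/(k₂·C_M) = (k₁/k₂)·C_M.
= (0.113×1.550^2) / (0.282×1.550) = 0.2715/0.4371 = 0.621.
Since the desired path is higher order in M, keeping C_M high (PFR or concentrated feed) favours N.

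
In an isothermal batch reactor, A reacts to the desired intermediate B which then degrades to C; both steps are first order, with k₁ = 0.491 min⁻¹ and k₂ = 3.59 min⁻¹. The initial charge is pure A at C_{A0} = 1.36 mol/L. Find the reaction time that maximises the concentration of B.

0.642 min

The intermediate peaks when r₁ = r₂, i.e. k₁e^(−k₁t) = k₂e^(−k₂t), giving t_opt = ln(k₂/k₁)/(k₂−k₁).
= ln(3.59/0.491)/(3.59−0.491) = ln(7.312)/3.099 = 1.989/3.099 = 0.642 min.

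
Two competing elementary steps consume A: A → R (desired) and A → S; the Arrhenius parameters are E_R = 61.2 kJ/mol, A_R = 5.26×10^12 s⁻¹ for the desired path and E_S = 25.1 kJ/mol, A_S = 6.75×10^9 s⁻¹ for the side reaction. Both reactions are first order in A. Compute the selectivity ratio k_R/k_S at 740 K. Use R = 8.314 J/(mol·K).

Since both paths have the same order in A, the concentration cancels and S_{R/S} = k_R/k_S = (A_R/A_S)·exp[(E_S−E_R)/(RT)].
(E_S−E_R)/(RT) = (25.1−61.2)×10³/(8.314×740) = -36100/6152 = -5.868.
k_R/k_S = (5.26×10^12/6.75×10^9)·exp(-5.868) = 779.3 × 0.002829 = 2.20.
Since E_R > E_S, raising the temperature improves selectivity toward R.

2.20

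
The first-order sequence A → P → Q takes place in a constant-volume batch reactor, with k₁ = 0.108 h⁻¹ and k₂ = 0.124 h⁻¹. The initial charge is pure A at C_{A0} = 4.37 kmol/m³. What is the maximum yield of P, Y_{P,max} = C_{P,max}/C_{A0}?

0.343

Evaluating C_P at t_opt = ln(k₂/k₁)/(k₂−k₁) gives C_{P,max}/C_{A0} = (k₁/k₂)^[k₂/(k₂−k₁)].
= (0.108/0.124)^(0.124/(0.124−0.108)) = (0.8710)^(7.750) = 0.3428.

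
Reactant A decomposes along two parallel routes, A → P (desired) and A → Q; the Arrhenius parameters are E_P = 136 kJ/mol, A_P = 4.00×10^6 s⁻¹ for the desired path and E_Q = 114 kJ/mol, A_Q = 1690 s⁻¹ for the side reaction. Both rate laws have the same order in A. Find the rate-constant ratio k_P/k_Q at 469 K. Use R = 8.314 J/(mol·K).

8.39

k_P/k_Q = (A_P/A_Q)·exp[−(E_P−E_Q)/(RT)] = (A_P/A_Q)·exp[(E_Q−E_P)/(RT)].
(E_Q−E_P)/(RT) = (114−136)×10³/(8.314×469) = -22000/3899 = -5.642.
k_P/k_Q = (4.00×10^6/1690)·exp(-5.642) = 2367 × 0.003545 = 8.39.
Since E_P > E_Q, raising the temperature improves selectivity toward P.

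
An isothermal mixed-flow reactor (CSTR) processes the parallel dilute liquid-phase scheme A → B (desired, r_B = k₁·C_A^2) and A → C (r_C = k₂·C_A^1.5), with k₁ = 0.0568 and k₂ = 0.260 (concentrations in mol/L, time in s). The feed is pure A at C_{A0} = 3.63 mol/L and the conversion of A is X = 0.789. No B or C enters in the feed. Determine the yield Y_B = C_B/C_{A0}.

Exit C_A = C_{A0}(1−X) = 3.63×0.211 = 0.7659 mol/L.
In a CSTR the entire volume is at exit conditions, so r_B = 0.0568×0.7659^2 = 0.03332 and r_C = 0.260×0.7659^1.5 = 0.1743.
Fraction of consumed A going to B: r_B/(r_B+r_C) = 0.1605.
C_B = 0.1605·C_{A0}·X = 0.1605×3.63×0.789 = 0.460 mol/L; Y_B = C_B/C_{A0} = 0.127.

0.127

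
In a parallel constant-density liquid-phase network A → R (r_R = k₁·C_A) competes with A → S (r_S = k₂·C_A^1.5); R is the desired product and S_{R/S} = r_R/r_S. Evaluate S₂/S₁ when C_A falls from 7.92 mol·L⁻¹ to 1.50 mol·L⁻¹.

2.30

S_{R/S} = (k₁/k₂)·C_A^-0.5, so S₂/S₁ = (C_{A,2}/C_{A,1})^-0.5.
= (1.50/7.92)^(-0.5) = (0.1894)^(-0.5) = 2.30.
Selectivity toward R rises as C_A falls — low-concentration operation is favoured.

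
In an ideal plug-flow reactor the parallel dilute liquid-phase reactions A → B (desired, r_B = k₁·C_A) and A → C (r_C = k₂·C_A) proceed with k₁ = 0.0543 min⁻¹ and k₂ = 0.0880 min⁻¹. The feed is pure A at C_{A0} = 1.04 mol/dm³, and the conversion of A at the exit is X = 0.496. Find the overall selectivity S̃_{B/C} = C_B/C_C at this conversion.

0.617

C_A = C_{A0}(1−X) = 0.5242 mol/dm³.
Both paths are first order in A, so the instantaneous fraction to B is constant: dC_B/d(−C_A) = k₁/(k₁+k₂) = 0.3816.
C_B = 0.3816·(C_{A0}−C_A) = 0.3816×0.5158 = 0.197 mol/dm³.
C_C = (C_{A0}−C_A)−C_B = 0.3190 mol/dm³; S̃_{B/C} = 0.1968/0.3190 = 0.617.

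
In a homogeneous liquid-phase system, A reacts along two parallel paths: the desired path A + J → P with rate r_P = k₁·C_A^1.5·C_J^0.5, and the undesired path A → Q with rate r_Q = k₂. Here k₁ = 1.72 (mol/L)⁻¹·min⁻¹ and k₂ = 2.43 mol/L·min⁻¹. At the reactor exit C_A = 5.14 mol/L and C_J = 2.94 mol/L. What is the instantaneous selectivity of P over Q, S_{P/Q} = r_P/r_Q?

14.1

S_{P/Q} = r_P/r_Q = (k₁·C_A^1.5·C_J^0.5)/(k₂) = (k₁/k₂)·C_A^1.5·C_J^0.5.
= (1.72×5.140^1.5×2.940^0.5) / (2.43) = 34.37/2.430 = 14.1.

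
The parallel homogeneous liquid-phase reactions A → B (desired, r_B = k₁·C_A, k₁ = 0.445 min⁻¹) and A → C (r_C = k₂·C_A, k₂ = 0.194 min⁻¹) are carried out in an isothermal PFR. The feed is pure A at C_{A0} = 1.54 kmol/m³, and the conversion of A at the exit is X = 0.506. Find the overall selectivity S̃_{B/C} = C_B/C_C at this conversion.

2.29

C_A = C_{A0}(1−X) = 0.7608 kmol/m³.
Both paths are first order in A, so the instantaneous fraction to B is constant: dC_B/d(−C_A) = k₁/(k₁+k₂) = 0.6964.
C_B = 0.6964·(C_{A0}−C_A) = 0.6964×0.7792 = 0.543 kmol/m³.
C_C = (C_{A0}−C_A)−C_B = 0.2366 kmol/m³; S̃_{B/C} = 0.5427/0.2366 = 2.29.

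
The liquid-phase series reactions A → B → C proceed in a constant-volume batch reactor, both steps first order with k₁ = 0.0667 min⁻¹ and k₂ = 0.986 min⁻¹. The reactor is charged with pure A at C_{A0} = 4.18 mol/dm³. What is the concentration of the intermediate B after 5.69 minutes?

0.206 mol/dm³

For first-order series with pure A initially, C_B(t) = k₁C_{A0}/(k₂−k₁)·(e^(−k₁t) − e^(−k₂t)).
e^(−k₁t) = e^(−0.0667×5.69) = e^(−0.3795) = 0.6842; e^(−k₂t) = e^(−5.610) = 0.003660.
C_B = 0.0667×4.18/(0.986−0.0667) × (0.6842−0.003660) = 0.3033×0.6805 = 0.2064 mol/dm³.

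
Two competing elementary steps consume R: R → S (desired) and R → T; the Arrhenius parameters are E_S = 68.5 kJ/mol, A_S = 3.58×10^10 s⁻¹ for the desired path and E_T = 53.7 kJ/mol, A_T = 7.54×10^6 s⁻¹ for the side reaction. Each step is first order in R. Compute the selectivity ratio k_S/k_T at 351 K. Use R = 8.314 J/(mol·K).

With equal orders, S_{S/T} = k_S/k_T = (A_S/A_T)·exp[(E_T−E_S)/(RT)].
(E_T−E_S)/(RT) = (53.7−68.5)×10³/(8.314×351) = -14800/2918 = -5.072.
k_S/k_T = (3.58×10^10/7.54×10^6)·exp(-5.072) = 4748 × 0.006272 = 29.8.

29.8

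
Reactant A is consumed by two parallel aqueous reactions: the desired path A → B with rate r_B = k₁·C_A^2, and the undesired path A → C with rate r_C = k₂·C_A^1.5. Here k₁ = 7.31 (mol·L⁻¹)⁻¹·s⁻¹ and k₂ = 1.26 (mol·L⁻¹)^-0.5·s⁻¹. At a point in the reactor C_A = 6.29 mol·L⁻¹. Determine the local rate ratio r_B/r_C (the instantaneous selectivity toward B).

S_{B/C} = r_B/r_C = (k₁·C_A^2)/(k₂·C_A^1.5) = (k₁/k₂)·C_A^0.5.
= (7.31×6.290^2) / (1.26×6.290^1.5) = 289.2/19.88 = 14.6.

14.6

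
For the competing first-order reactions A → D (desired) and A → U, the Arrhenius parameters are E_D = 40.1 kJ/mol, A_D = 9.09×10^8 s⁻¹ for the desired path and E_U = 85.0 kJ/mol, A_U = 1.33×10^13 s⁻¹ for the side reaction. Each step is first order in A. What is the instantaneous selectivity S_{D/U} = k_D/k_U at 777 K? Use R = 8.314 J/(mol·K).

0.0713

Since both paths have the same order in A, the concentration cancels and S_{D/U} = k_D/k_U = (A_D/A_U)·exp[(E_U−E_D)/(RT)].
(E_U−E_D)/(RT) = (85.0−40.1)×10³/(8.314×777) = 44900/6460 = 6.950.
k_D/k_U = (9.09×10^8/1.33×10^13)·exp(6.950) = 6.835×10^-5 × 1044 = 0.0713.
Since E_D < E_U, lowering the temperature improves selectivity toward D.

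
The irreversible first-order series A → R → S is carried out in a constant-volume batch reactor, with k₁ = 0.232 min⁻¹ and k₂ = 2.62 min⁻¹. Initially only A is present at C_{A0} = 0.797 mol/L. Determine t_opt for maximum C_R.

1.02 min

The intermediate peaks when r₁ = r₂, i.e. k₁e^(−k₁t) = k₂e^(−k₂t), giving t_opt = ln(k₂/k₁)/(k₂−k₁).
= ln(2.62/0.232)/(2.62−0.232) = ln(11.29)/2.388 = 2.424/2.388 = 1.02 min.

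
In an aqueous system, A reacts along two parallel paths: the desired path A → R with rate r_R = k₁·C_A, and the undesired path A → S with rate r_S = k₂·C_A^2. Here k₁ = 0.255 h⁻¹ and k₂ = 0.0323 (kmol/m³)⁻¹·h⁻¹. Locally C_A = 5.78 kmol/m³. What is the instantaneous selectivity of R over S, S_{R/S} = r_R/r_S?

S_{R/S} = r_R/r_S = (k₁·C_A)/(k₂·C_A^2) = (k₁/k₂)·C_A⁻¹.
= (0.255×5.780) / (0.0323×5.780^2) = 1.474/1.079 = 1.37.

1.37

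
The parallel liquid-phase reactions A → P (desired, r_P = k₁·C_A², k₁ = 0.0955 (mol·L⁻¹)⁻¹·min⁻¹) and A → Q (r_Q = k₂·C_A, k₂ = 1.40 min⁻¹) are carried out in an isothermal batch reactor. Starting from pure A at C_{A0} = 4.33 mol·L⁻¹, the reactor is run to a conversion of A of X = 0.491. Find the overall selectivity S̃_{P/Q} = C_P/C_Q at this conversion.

C_A = C_{A0}(1−X) = 2.204 mol·L⁻¹.
Along a PFR/batch, dC_Q/dC_A = −r_Q/(r_P+r_Q) = −k₂/(k₂+k₁·C_A).
Integrating from C_{A0} to C_A: C_Q = (1.40/0.0955)·ln[(1.40+0.0955·4.33)/(1.40+0.0955·2.20)] = 14.66·ln(1.814/1.610) = 1.741 mol·L⁻¹.
Then C_P = (C_{A0}−C_A) − C_Q = 2.126 − 1.741 = 0.3854 mol·L⁻¹.
S̃_{P/Q} = C_P/C_Q = 0.3854/1.741 = 0.221.

0.221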